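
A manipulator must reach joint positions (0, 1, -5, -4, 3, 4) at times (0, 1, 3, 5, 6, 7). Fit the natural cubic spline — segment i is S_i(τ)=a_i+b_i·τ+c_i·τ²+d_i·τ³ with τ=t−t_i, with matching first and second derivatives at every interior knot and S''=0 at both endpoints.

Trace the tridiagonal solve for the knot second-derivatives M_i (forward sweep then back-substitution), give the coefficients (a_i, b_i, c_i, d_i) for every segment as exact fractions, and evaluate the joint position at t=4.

Δ: Δ0=1, Δ1=-3, Δ2=1/2, Δ3=7, Δ4=1
row 1: diag=6, rhs=-24; c'=1/3, d'=-4
row 2: denom=8−2·1/3=22/3; d'=(21−2·-4)/(22/3)=87/22
row 3: denom=6−2·3/11=60/11; d'=(39−2·87/22)/(60/11)=57/10
row 4: denom=4−1·11/60=229/60; d'=(-36−1·57/10)/(229/60)=-2502/229
back: M4=-2502/229
back: M3=57/10−11/60·-2502/229=1764/229
back: M2=87/22−3/11·1764/229=849/458
back: M1=-4−1/3·849/458=-2115/458
M: M0=0, M1=-2115/458, M2=849/458, M3=1764/229, M4=-2502/229, M5=0
seg 0: a=0, c=M0/2=0, d=(M1−M0)/(6·1)=-705/916, b=Δ0−h0·(2M0+M1)/6=1621/916
seg 1: a=1, c=M1/2=-2115/916, d=(M2−M1)/(6·2)=247/458, b=Δ1−h1·(2M1+M2)/6=-247/458
seg 2: a=-5, c=M2/2=849/916, d=(M3−M2)/(6·2)=893/1832, b=Δ2−h2·(2M2+M3)/6=-1513/458
seg 3: a=-4, c=M3/2=882/229, d=(M4−M3)/(6·1)=-711/229, b=Δ3−h3·(2M3+M4)/6=1432/229
seg 4: a=3, c=M4/2=-1251/229, d=(M5−M4)/(6·1)=417/229, b=Δ4−h4·(2M4+M5)/6=1063/229
t_q=4 → seg 2, τ=1; S=-5+-1513/458·τ+849/916·τ²+893/1832·τ³=-12621/1832

  seg 0: a=0 b=1621/916 c=0 d=-705/916
  seg 1: a=1 b=-247/458 c=-2115/916 d=247/458
  seg 2: a=-5 b=-1513/458 c=849/916 d=893/1832
  seg 3: a=-4 b=1432/229 c=882/229 d=-711/229
  seg 4: a=3 b=1063/229 c=-1251/229 d=417/229
S(4) = -12621/1832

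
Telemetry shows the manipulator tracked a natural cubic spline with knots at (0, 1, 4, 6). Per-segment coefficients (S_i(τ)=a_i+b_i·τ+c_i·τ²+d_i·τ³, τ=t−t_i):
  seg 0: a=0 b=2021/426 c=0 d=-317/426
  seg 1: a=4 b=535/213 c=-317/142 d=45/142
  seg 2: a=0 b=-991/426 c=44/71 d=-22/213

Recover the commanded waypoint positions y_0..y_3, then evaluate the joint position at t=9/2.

y_0 = S_0(0) = a_0 = 0
y_1 = S_1(0) = a_1 = 4
y_2 = S_2(0) = a_2 = 0
y_3 = S_2(2) = -3
t_q=9/2 is in segment 2 (τ=1/2); S_2(τ)=-145/142

y_0=0 y_1=4 y_2=0 y_3=-3
S(9/2) = -145/142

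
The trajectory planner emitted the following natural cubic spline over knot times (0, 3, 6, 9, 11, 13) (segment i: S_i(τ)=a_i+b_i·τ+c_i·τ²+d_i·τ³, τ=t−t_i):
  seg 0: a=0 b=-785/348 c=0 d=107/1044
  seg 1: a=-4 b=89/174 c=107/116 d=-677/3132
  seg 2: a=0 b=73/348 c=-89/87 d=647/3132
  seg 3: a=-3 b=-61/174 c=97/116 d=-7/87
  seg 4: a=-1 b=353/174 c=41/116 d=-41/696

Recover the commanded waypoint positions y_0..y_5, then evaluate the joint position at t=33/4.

y_0 = S_0(0) = a_0 = 0
y_1 = S_1(0) = a_1 = -4
y_2 = S_2(0) = a_2 = 0
y_3 = S_3(0) = a_3 = -3
y_4 = S_4(0) = a_4 = -1
y_5 = S_4(2) = 4
t_q=33/4 is in segment 2 (τ=9/4); S_2(τ)=-17475/7424

y_0=0 y_1=-4 y_2=0 y_3=-3 y_4=-1 y_5=4
S(33/4) = -17475/7424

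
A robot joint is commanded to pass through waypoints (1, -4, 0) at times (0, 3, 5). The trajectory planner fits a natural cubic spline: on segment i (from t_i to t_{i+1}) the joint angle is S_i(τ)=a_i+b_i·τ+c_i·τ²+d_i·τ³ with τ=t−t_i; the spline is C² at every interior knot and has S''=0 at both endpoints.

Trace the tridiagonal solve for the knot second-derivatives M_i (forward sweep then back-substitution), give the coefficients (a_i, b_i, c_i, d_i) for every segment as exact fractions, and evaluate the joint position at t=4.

  seg 0: a=1 b=-83/30 c=0 d=11/90
  seg 1: a=-4 b=8/15 c=11/10 d=-11/60
S(4) = -51/20

Δ: Δ0=-5/3, Δ1=2
row 1: diag=10, rhs=22; c'=1/5, d'=11/5
back: M1=11/5
M: M0=0, M1=11/5, M2=0
seg 0: a=1, c=M0/2=0, d=(M1−M0)/(6·3)=11/90, b=Δ0−h0·(2M0+M1)/6=-83/30
seg 1: a=-4, c=M1/2=11/10, d=(M2−M1)/(6·2)=-11/60, b=Δ1−h1·(2M1+M2)/6=8/15
t_q=4 → seg 1, τ=1; S=-4+8/15·τ+11/10·τ²+-11/60·τ³=-51/20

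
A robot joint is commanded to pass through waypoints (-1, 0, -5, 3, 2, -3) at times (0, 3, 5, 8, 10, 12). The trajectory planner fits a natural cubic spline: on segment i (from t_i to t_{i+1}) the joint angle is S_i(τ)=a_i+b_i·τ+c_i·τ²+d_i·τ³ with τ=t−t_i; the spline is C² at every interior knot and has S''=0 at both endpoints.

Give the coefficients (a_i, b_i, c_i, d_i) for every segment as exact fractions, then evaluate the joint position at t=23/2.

Δ: Δ0=1/3, Δ1=-5/2, Δ2=8/3, Δ3=-1/2, Δ4=-5/2
row 1: diag=10, rhs=-17; c'=1/5, d'=-17/10
row 2: denom=10−2·1/5=48/5; d'=(31−2·-17/10)/(48/5)=43/12
row 3: denom=10−3·5/16=145/16; d'=(-19−3·43/12)/(145/16)=-476/145
row 4: denom=8−2·32/145=1096/145; d'=(-12−2·-476/145)/(1096/145)=-197/274
back: M4=-197/274
back: M3=-476/145−32/145·-197/274=-428/137
back: M2=43/12−5/16·-428/137=1874/411
back: M1=-17/10−1/5·1874/411=-2147/822
M: M0=0, M1=-2147/822, M2=1874/411, M3=-428/137, M4=-197/274, M5=0
seg 0: a=-1, c=M0/2=0, d=(M1−M0)/(6·3)=-2147/14796, b=Δ0−h0·(2M0+M1)/6=2695/1644
seg 1: a=0, c=M1/2=-2147/1644, d=(M2−M1)/(6·2)=655/1096, b=Δ1−h1·(2M1+M2)/6=-1873/822
seg 2: a=-5, c=M2/2=937/411, d=(M3−M2)/(6·3)=-1579/3699, b=Δ2−h2·(2M2+M3)/6=-136/411
seg 3: a=3, c=M3/2=-214/137, d=(M4−M3)/(6·2)=659/3288, b=Δ3−h3·(2M3+M4)/6=749/411
seg 4: a=2, c=M4/2=-197/548, d=(M5−M4)/(6·2)=197/3288, b=Δ4−h4·(2M4+M5)/6=-1661/822
t_q=23/2 → seg 4, τ=3/2; S=2+-1661/822·τ+-197/548·τ²+197/3288·τ³=-14359/8768

  seg 0: a=-1 b=2695/1644 c=0 d=-2147/14796
  seg 1: a=0 b=-1873/822 c=-2147/1644 d=655/1096
  seg 2: a=-5 b=-136/411 c=937/411 d=-1579/3699
  seg 3: a=3 b=749/411 c=-214/137 d=659/3288
  seg 4: a=2 b=-1661/822 c=-197/548 d=197/3288
S(23/2) = -14359/8768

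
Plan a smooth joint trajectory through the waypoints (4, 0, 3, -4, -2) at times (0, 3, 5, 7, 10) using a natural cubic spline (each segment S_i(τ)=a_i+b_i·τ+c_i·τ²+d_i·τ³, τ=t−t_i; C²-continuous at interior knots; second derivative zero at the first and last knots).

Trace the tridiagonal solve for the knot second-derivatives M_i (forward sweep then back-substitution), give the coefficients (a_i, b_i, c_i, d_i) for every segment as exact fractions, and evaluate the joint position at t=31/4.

Δ: Δ0=-4/3, Δ1=3/2, Δ2=-7/2, Δ3=2/3
row 1: diag=10, rhs=17; c'=1/5, d'=17/10
row 2: denom=8−2·1/5=38/5; d'=(-30−2·17/10)/(38/5)=-167/38
row 3: denom=10−2·5/19=180/19; d'=(25−2·-167/38)/(180/19)=107/30
back: M3=107/30
back: M2=-167/38−5/19·107/30=-16/3
back: M1=17/10−1/5·-16/3=83/30
M: M0=0, M1=83/30, M2=-16/3, M3=107/30, M4=0
seg 0: a=4, c=M0/2=0, d=(M1−M0)/(6·3)=83/540, b=Δ0−h0·(2M0+M1)/6=-163/60
seg 1: a=0, c=M1/2=83/60, d=(M2−M1)/(6·2)=-27/40, b=Δ1−h1·(2M1+M2)/6=43/30
seg 2: a=3, c=M2/2=-8/3, d=(M3−M2)/(6·2)=89/120, b=Δ2−h2·(2M2+M3)/6=-17/15
seg 3: a=-4, c=M3/2=107/60, d=(M4−M3)/(6·3)=-107/540, b=Δ3−h3·(2M3+M4)/6=-29/10
t_q=31/4 → seg 3, τ=3/4; S=-4+-29/10·τ+107/60·τ²+-107/540·τ³=-6727/1280

  seg 0: a=4 b=-163/60 c=0 d=83/540
  seg 1: a=0 b=43/30 c=83/60 d=-27/40
  seg 2: a=3 b=-17/15 c=-8/3 d=89/120
  seg 3: a=-4 b=-29/10 c=107/60 d=-107/540
S(31/4) = -6727/1280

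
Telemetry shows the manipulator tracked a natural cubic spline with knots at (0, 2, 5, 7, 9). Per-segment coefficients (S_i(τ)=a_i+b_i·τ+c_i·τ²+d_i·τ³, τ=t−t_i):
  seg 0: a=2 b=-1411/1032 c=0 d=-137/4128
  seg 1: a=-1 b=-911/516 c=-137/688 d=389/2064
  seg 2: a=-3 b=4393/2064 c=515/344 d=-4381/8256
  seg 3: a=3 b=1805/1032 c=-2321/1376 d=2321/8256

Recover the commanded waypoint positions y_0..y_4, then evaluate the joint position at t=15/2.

y_0 = S_0(0) = a_0 = 2
y_1 = S_1(0) = a_1 = -1
y_2 = S_2(0) = a_2 = -3
y_3 = S_3(0) = a_3 = 3
y_4 = S_3(2) = 2
t_q=15/2 is in segment 3 (τ=1/2); S_3(τ)=76791/22016

y_0=2 y_1=-1 y_2=-3 y_3=3 y_4=2
S(15/2) = 76791/22016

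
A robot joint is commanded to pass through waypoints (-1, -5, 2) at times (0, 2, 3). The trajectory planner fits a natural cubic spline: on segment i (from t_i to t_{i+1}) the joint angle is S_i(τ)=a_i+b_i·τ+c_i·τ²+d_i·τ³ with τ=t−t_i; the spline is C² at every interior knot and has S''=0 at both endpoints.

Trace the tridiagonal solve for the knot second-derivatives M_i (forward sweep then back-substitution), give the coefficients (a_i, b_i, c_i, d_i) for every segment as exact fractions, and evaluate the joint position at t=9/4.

Δ: Δ0=-2, Δ1=7
row 1: diag=6, rhs=54; c'=1/6, d'=9
back: M1=9
M: M0=0, M1=9, M2=0
seg 0: a=-1, c=M0/2=0, d=(M1−M0)/(6·2)=3/4, b=Δ0−h0·(2M0+M1)/6=-5
seg 1: a=-5, c=M1/2=9/2, d=(M2−M1)/(6·1)=-3/2, b=Δ1−h1·(2M1+M2)/6=4
t_q=9/4 → seg 1, τ=1/4; S=-5+4·τ+9/2·τ²+-3/2·τ³=-479/128

  seg 0: a=-1 b=-5 c=0 d=3/4
  seg 1: a=-5 b=4 c=9/2 d=-3/2
S(9/4) = -479/128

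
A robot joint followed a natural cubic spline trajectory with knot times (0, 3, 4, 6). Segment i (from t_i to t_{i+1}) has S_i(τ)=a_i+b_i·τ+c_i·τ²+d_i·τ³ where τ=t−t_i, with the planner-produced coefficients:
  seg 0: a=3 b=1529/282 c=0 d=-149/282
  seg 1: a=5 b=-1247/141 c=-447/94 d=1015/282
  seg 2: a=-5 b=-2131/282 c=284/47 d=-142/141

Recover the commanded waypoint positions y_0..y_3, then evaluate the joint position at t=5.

y_0=3 y_1=5 y_2=-5 y_3=-4
S(5) = -707/94

y_0 = S_0(0) = a_0 = 3
y_1 = S_1(0) = a_1 = 5
y_2 = S_2(0) = a_2 = -5
y_3 = S_2(2) = -4
t_q=5 is in segment 2 (τ=1); S_2(τ)=-707/94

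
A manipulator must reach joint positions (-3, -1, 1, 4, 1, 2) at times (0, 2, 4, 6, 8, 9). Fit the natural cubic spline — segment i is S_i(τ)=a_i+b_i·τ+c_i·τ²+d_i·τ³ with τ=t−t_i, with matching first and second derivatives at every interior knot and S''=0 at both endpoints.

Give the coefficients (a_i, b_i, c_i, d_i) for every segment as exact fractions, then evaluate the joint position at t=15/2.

  seg 0: a=-3 b=10/9 c=0 d=-1/36
  seg 1: a=-1 b=7/9 c=-1/6 d=5/36
  seg 2: a=1 b=16/9 c=2/3 d=-29/72
  seg 3: a=4 b=-7/18 c=-7/4 d=43/72
  seg 4: a=1 b=-2/9 c=11/6 d=-11/18
S(15/2) = 287/192

Δ: Δ0=1, Δ1=1, Δ2=3/2, Δ3=-3/2, Δ4=1
row 1: diag=8, rhs=0; c'=1/4, d'=0
row 2: denom=8−2·1/4=15/2; d'=(3−2·0)/(15/2)=2/5
row 3: denom=8−2·4/15=112/15; d'=(-18−2·2/5)/(112/15)=-141/56
row 4: denom=6−2·15/56=153/28; d'=(15−2·-141/56)/(153/28)=11/3
back: M4=11/3
back: M3=-141/56−15/56·11/3=-7/2
back: M2=2/5−4/15·-7/2=4/3
back: M1=0−1/4·4/3=-1/3
M: M0=0, M1=-1/3, M2=4/3, M3=-7/2, M4=11/3, M5=0
seg 0: a=-3, c=M0/2=0, d=(M1−M0)/(6·2)=-1/36, b=Δ0−h0·(2M0+M1)/6=10/9
seg 1: a=-1, c=M1/2=-1/6, d=(M2−M1)/(6·2)=5/36, b=Δ1−h1·(2M1+M2)/6=7/9
seg 2: a=1, c=M2/2=2/3, d=(M3−M2)/(6·2)=-29/72, b=Δ2−h2·(2M2+M3)/6=16/9
seg 3: a=4, c=M3/2=-7/4, d=(M4−M3)/(6·2)=43/72, b=Δ3−h3·(2M3+M4)/6=-7/18
seg 4: a=1, c=M4/2=11/6, d=(M5−M4)/(6·1)=-11/18, b=Δ4−h4·(2M4+M5)/6=-2/9
t_q=15/2 → seg 3, τ=3/2; S=4+-7/18·τ+-7/4·τ²+43/72·τ³=287/192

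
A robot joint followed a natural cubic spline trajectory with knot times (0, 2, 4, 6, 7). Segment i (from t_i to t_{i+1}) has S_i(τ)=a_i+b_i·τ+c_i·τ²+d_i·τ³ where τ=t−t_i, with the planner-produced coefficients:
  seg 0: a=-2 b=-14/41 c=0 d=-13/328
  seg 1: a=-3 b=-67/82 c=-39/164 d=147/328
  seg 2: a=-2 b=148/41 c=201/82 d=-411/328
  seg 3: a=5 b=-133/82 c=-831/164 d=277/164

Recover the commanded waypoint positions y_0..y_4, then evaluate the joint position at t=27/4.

y_0=-2 y_1=-3 y_2=-2 y_3=5 y_4=0
S(27/4) = 17275/10496

y_0 = S_0(0) = a_0 = -2
y_1 = S_1(0) = a_1 = -3
y_2 = S_2(0) = a_2 = -2
y_3 = S_3(0) = a_3 = 5
y_4 = S_3(1) = 0
t_q=27/4 is in segment 3 (τ=3/4); S_3(τ)=17275/10496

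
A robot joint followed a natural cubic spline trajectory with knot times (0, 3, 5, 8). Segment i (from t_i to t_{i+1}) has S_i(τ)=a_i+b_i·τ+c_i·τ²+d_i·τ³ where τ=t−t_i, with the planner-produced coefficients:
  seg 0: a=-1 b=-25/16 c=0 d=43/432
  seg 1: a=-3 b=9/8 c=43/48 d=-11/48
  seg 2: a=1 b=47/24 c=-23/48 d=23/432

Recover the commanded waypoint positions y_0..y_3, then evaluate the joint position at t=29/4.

y_0=-1 y_1=-3 y_2=1 y_3=4
S(29/4) = 3673/1024

y_0 = S_0(0) = a_0 = -1
y_1 = S_1(0) = a_1 = -3
y_2 = S_2(0) = a_2 = 1
y_3 = S_2(3) = 4
t_q=29/4 is in segment 2 (τ=9/4); S_2(τ)=3673/1024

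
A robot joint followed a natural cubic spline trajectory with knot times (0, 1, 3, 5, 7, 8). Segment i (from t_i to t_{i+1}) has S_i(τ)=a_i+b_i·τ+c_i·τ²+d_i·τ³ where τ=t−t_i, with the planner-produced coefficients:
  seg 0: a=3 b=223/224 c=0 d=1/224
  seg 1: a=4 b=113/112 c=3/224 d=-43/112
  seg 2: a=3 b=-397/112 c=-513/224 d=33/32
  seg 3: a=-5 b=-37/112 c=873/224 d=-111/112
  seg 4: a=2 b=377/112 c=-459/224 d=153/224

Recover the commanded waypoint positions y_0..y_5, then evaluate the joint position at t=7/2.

y_0=3 y_1=4 y_2=3 y_3=-5 y_4=2 y_5=4
S(7/2) = 1405/1792

y_0 = S_0(0) = a_0 = 3
y_1 = S_1(0) = a_1 = 4
y_2 = S_2(0) = a_2 = 3
y_3 = S_3(0) = a_3 = -5
y_4 = S_4(0) = a_4 = 2
y_5 = S_4(1) = 4
t_q=7/2 is in segment 2 (τ=1/2); S_2(τ)=1405/1792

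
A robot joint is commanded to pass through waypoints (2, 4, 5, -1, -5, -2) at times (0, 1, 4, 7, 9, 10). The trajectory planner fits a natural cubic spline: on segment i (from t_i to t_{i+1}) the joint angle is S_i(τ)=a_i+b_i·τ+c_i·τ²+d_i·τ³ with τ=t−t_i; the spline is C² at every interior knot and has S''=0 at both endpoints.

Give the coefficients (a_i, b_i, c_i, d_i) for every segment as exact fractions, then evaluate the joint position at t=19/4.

Δ: Δ0=2, Δ1=1/3, Δ2=-2, Δ3=-2, Δ4=3
row 1: diag=8, rhs=-10; c'=3/8, d'=-5/4
row 2: denom=12−3·3/8=87/8; d'=(-14−3·-5/4)/(87/8)=-82/87
row 3: denom=10−3·8/29=266/29; d'=(0−3·-82/87)/(266/29)=41/133
row 4: denom=6−2·29/133=740/133; d'=(30−2·41/133)/(740/133)=977/185
back: M4=977/185
back: M3=41/133−29/133·977/185=-156/185
back: M2=-82/87−8/29·-156/185=-394/555
back: M1=-5/4−3/8·-394/555=-182/185
M: M0=0, M1=-182/185, M2=-394/555, M3=-156/185, M4=977/185, M5=0
seg 0: a=2, c=M0/2=0, d=(M1−M0)/(6·1)=-91/555, b=Δ0−h0·(2M0+M1)/6=1201/555
seg 1: a=4, c=M1/2=-91/185, d=(M2−M1)/(6·3)=76/4995, b=Δ1−h1·(2M1+M2)/6=928/555
seg 2: a=5, c=M2/2=-197/555, d=(M3−M2)/(6·3)=-1/135, b=Δ2−h2·(2M2+M3)/6=-482/555
seg 3: a=-1, c=M3/2=-78/185, d=(M4−M3)/(6·2)=1133/2220, b=Δ3−h3·(2M3+M4)/6=-355/111
seg 4: a=-5, c=M4/2=977/370, d=(M5−M4)/(6·1)=-977/1110, b=Δ4−h4·(2M4+M5)/6=688/555
t_q=19/4 → seg 2, τ=3/4; S=5+-482/555·τ+-197/555·τ²+-1/135·τ³=49087/11840

  seg 0: a=2 b=1201/555 c=0 d=-91/555
  seg 1: a=4 b=928/555 c=-91/185 d=76/4995
  seg 2: a=5 b=-482/555 c=-197/555 d=-1/135
  seg 3: a=-1 b=-355/111 c=-78/185 d=1133/2220
  seg 4: a=-5 b=688/555 c=977/370 d=-977/1110
S(19/4) = 49087/11840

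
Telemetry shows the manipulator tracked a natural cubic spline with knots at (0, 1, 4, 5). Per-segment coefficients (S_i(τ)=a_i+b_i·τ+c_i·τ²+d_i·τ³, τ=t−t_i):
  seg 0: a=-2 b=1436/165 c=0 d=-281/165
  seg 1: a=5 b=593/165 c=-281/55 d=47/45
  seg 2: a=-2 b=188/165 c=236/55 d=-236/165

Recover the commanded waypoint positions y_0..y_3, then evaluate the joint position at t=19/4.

y_0=-2 y_1=5 y_2=-2 y_3=2
S(19/4) = 117/176

y_0 = S_0(0) = a_0 = -2
y_1 = S_1(0) = a_1 = 5
y_2 = S_2(0) = a_2 = -2
y_3 = S_2(1) = 2
t_q=19/4 is in segment 2 (τ=3/4); S_2(τ)=117/176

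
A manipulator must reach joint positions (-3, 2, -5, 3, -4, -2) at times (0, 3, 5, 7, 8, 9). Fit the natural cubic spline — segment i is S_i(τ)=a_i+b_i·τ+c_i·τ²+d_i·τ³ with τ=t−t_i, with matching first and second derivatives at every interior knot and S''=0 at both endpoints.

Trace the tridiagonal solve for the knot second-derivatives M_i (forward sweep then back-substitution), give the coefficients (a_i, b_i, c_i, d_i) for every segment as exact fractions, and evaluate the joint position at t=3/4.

  seg 0: a=-3 b=20765/4764 c=0 d=-475/1588
  seg 1: a=2 b=-8855/2382 c=-4275/1588 d=13343/9528
  seg 2: a=-5 b=2762/1191 c=2267/397 d=-2900/1191
  seg 3: a=3 b=-4834/1191 c=-3533/397 d=7096/1191
  seg 4: a=-4 b=-4744/1191 c=3563/397 d=-3563/1191
S(3/4) = 14519/101632

Δ: Δ0=5/3, Δ1=-7/2, Δ2=4, Δ3=-7, Δ4=2
row 1: diag=10, rhs=-31; c'=1/5, d'=-31/10
row 2: denom=8−2·1/5=38/5; d'=(45−2·-31/10)/(38/5)=128/19
row 3: denom=6−2·5/19=104/19; d'=(-66−2·128/19)/(104/19)=-755/52
row 4: denom=4−1·19/104=397/104; d'=(54−1·-755/52)/(397/104)=7126/397
back: M4=7126/397
back: M3=-755/52−19/104·7126/397=-7066/397
back: M2=128/19−5/19·-7066/397=4534/397
back: M1=-31/10−1/5·4534/397=-4275/794
M: M0=0, M1=-4275/794, M2=4534/397, M3=-7066/397, M4=7126/397, M5=0
seg 0: a=-3, c=M0/2=0, d=(M1−M0)/(6·3)=-475/1588, b=Δ0−h0·(2M0+M1)/6=20765/4764
seg 1: a=2, c=M1/2=-4275/1588, d=(M2−M1)/(6·2)=13343/9528, b=Δ1−h1·(2M1+M2)/6=-8855/2382
seg 2: a=-5, c=M2/2=2267/397, d=(M3−M2)/(6·2)=-2900/1191, b=Δ2−h2·(2M2+M3)/6=2762/1191
seg 3: a=3, c=M3/2=-3533/397, d=(M4−M3)/(6·1)=7096/1191, b=Δ3−h3·(2M3+M4)/6=-4834/1191
seg 4: a=-4, c=M4/2=3563/397, d=(M5−M4)/(6·1)=-3563/1191, b=Δ4−h4·(2M4+M5)/6=-4744/1191
t_q=3/4 → seg 0, τ=3/4; S=-3+20765/4764·τ+0·τ²+-475/1588·τ³=14519/101632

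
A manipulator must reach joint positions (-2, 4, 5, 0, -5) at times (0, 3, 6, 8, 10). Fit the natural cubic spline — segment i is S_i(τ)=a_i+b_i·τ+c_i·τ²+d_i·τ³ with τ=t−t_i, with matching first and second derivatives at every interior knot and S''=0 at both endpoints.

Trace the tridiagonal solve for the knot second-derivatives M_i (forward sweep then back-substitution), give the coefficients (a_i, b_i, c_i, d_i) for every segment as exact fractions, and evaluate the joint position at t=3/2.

Δ: Δ0=2, Δ1=1/3, Δ2=-5/2, Δ3=-5/2
row 1: diag=12, rhs=-10; c'=1/4, d'=-5/6
row 2: denom=10−3·1/4=37/4; d'=(-17−3·-5/6)/(37/4)=-58/37
row 3: denom=8−2·8/37=280/37; d'=(0−2·-58/37)/(280/37)=29/70
back: M3=29/70
back: M2=-58/37−8/37·29/70=-58/35
back: M1=-5/6−1/4·-58/35=-44/105
M: M0=0, M1=-44/105, M2=-58/35, M3=29/70, M4=0
seg 0: a=-2, c=M0/2=0, d=(M1−M0)/(6·3)=-22/945, b=Δ0−h0·(2M0+M1)/6=232/105
seg 1: a=4, c=M1/2=-22/105, d=(M2−M1)/(6·3)=-13/189, b=Δ1−h1·(2M1+M2)/6=166/105
seg 2: a=5, c=M2/2=-29/35, d=(M3−M2)/(6·2)=29/168, b=Δ2−h2·(2M2+M3)/6=-23/15
seg 3: a=0, c=M3/2=29/140, d=(M4−M3)/(6·2)=-29/840, b=Δ3−h3·(2M3+M4)/6=-583/210
t_q=3/2 → seg 0, τ=3/2; S=-2+232/105·τ+0·τ²+-22/945·τ³=173/140

  seg 0: a=-2 b=232/105 c=0 d=-22/945
  seg 1: a=4 b=166/105 c=-22/105 d=-13/189
  seg 2: a=5 b=-23/15 c=-29/35 d=29/168
  seg 3: a=0 b=-583/210 c=29/140 d=-29/840
S(3/2) = 173/140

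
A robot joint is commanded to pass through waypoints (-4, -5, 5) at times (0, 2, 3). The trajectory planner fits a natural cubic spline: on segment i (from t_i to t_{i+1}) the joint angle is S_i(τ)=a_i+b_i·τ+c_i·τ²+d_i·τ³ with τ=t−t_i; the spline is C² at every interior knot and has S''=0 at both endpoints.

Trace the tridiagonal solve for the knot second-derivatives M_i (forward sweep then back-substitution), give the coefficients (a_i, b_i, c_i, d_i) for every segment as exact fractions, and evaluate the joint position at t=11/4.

  seg 0: a=-4 b=-4 c=0 d=7/8
  seg 1: a=-5 b=13/2 c=21/4 d=-7/4
S(11/4) = 535/256

Δ: Δ0=-1/2, Δ1=10
row 1: diag=6, rhs=63; c'=1/6, d'=21/2
back: M1=21/2
M: M0=0, M1=21/2, M2=0
seg 0: a=-4, c=M0/2=0, d=(M1−M0)/(6·2)=7/8, b=Δ0−h0·(2M0+M1)/6=-4
seg 1: a=-5, c=M1/2=21/4, d=(M2−M1)/(6·1)=-7/4, b=Δ1−h1·(2M1+M2)/6=13/2
t_q=11/4 → seg 1, τ=3/4; S=-5+13/2·τ+21/4·τ²+-7/4·τ³=535/256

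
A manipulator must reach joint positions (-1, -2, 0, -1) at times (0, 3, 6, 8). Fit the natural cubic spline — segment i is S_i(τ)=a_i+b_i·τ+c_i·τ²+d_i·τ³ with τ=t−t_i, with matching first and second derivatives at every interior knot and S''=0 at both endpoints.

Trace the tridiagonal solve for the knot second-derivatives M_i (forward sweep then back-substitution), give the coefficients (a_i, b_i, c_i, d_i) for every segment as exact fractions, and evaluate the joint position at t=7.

  seg 0: a=-1 b=-155/222 c=0 d=3/74
  seg 1: a=-2 b=44/111 c=27/74 d=-61/666
  seg 2: a=0 b=25/222 c=-17/37 d=17/222
S(7) = -10/37

Δ: Δ0=-1/3, Δ1=2/3, Δ2=-1/2
row 1: diag=12, rhs=6; c'=1/4, d'=1/2
row 2: denom=10−3·1/4=37/4; d'=(-7−3·1/2)/(37/4)=-34/37
back: M2=-34/37
back: M1=1/2−1/4·-34/37=27/37
M: M0=0, M1=27/37, M2=-34/37, M3=0
seg 0: a=-1, c=M0/2=0, d=(M1−M0)/(6·3)=3/74, b=Δ0−h0·(2M0+M1)/6=-155/222
seg 1: a=-2, c=M1/2=27/74, d=(M2−M1)/(6·3)=-61/666, b=Δ1−h1·(2M1+M2)/6=44/111
seg 2: a=0, c=M2/2=-17/37, d=(M3−M2)/(6·2)=17/222, b=Δ2−h2·(2M2+M3)/6=25/222
t_q=7 → seg 2, τ=1; S=0+25/222·τ+-17/37·τ²+17/222·τ³=-10/37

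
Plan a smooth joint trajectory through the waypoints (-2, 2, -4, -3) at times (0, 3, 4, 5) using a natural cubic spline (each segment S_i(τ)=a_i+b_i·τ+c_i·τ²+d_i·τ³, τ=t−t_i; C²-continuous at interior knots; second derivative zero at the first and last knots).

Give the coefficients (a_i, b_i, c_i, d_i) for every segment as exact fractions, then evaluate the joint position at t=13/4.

  seg 0: a=-2 b=451/93 c=0 d=-109/279
  seg 1: a=2 b=-530/93 c=-109/31 d=299/93
  seg 2: a=-4 b=-287/93 c=190/31 d=-190/93
S(13/4) = 805/1984

Δ: Δ0=4/3, Δ1=-6, Δ2=1
row 1: diag=8, rhs=-44; c'=1/8, d'=-11/2
row 2: denom=4−1·1/8=31/8; d'=(42−1·-11/2)/(31/8)=380/31
back: M2=380/31
back: M1=-11/2−1/8·380/31=-218/31
M: M0=0, M1=-218/31, M2=380/31, M3=0
seg 0: a=-2, c=M0/2=0, d=(M1−M0)/(6·3)=-109/279, b=Δ0−h0·(2M0+M1)/6=451/93
seg 1: a=2, c=M1/2=-109/31, d=(M2−M1)/(6·1)=299/93, b=Δ1−h1·(2M1+M2)/6=-530/93
seg 2: a=-4, c=M2/2=190/31, d=(M3−M2)/(6·1)=-190/93, b=Δ2−h2·(2M2+M3)/6=-287/93
t_q=13/4 → seg 1, τ=1/4; S=2+-530/93·τ+-109/31·τ²+299/93·τ³=805/1984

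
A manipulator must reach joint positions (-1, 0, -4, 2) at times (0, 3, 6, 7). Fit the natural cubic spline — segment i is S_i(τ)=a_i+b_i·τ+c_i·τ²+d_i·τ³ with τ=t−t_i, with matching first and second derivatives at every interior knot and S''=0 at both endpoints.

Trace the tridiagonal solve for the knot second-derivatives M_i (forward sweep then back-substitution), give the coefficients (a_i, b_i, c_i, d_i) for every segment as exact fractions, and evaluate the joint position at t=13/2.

Δ: Δ0=1/3, Δ1=-4/3, Δ2=6
row 1: diag=12, rhs=-10; c'=1/4, d'=-5/6
row 2: denom=8−3·1/4=29/4; d'=(44−3·-5/6)/(29/4)=186/29
back: M2=186/29
back: M1=-5/6−1/4·186/29=-212/87
M: M0=0, M1=-212/87, M2=186/29, M3=0
seg 0: a=-1, c=M0/2=0, d=(M1−M0)/(6·3)=-106/783, b=Δ0−h0·(2M0+M1)/6=45/29
seg 1: a=0, c=M1/2=-106/87, d=(M2−M1)/(6·3)=385/783, b=Δ1−h1·(2M1+M2)/6=-61/29
seg 2: a=-4, c=M2/2=93/29, d=(M3−M2)/(6·1)=-31/29, b=Δ2−h2·(2M2+M3)/6=112/29
t_q=13/2 → seg 2, τ=1/2; S=-4+112/29·τ+93/29·τ²+-31/29·τ³=-325/232

  seg 0: a=-1 b=45/29 c=0 d=-106/783
  seg 1: a=0 b=-61/29 c=-106/87 d=385/783
  seg 2: a=-4 b=112/29 c=93/29 d=-31/29
S(13/2) = -325/232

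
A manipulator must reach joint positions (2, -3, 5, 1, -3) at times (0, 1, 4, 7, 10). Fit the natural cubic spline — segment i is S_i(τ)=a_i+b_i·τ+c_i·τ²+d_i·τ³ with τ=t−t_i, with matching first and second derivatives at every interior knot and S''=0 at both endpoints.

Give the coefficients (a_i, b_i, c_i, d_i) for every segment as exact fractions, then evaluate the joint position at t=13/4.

  seg 0: a=2 b=-671/108 c=0 d=131/108
  seg 1: a=-3 b=-139/54 c=131/36 d=-613/972
  seg 2: a=5 b=241/108 c=-55/27 d=275/972
  seg 3: a=1 b=-127/54 c=55/108 d=-55/972
S(13/4) = 1879/768

Δ: Δ0=-5, Δ1=8/3, Δ2=-4/3, Δ3=-4/3
row 1: diag=8, rhs=46; c'=3/8, d'=23/4
row 2: denom=12−3·3/8=87/8; d'=(-24−3·23/4)/(87/8)=-110/29
row 3: denom=12−3·8/29=324/29; d'=(0−3·-110/29)/(324/29)=55/54
back: M3=55/54
back: M2=-110/29−8/29·55/54=-110/27
back: M1=23/4−3/8·-110/27=131/18
M: M0=0, M1=131/18, M2=-110/27, M3=55/54, M4=0
seg 0: a=2, c=M0/2=0, d=(M1−M0)/(6·1)=131/108, b=Δ0−h0·(2M0+M1)/6=-671/108
seg 1: a=-3, c=M1/2=131/36, d=(M2−M1)/(6·3)=-613/972, b=Δ1−h1·(2M1+M2)/6=-139/54
seg 2: a=5, c=M2/2=-55/27, d=(M3−M2)/(6·3)=275/972, b=Δ2−h2·(2M2+M3)/6=241/108
seg 3: a=1, c=M3/2=55/108, d=(M4−M3)/(6·3)=-55/972, b=Δ3−h3·(2M3+M4)/6=-127/54
t_q=13/4 → seg 1, τ=9/4; S=-3+-139/54·τ+131/36·τ²+-613/972·τ³=1879/768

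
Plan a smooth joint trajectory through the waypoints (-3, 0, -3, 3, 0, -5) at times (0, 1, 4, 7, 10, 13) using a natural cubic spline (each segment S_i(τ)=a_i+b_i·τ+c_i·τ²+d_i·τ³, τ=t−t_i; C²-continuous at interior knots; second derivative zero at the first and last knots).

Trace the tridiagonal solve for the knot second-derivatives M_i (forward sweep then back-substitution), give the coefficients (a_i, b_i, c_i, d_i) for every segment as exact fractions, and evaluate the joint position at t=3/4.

  seg 0: a=-3 b=4468/1209 c=0 d=-841/1209
  seg 1: a=0 b=1945/1209 c=-841/403 d=4415/10881
  seg 2: a=-3 b=4/93 c=1892/1209 d=-3310/10881
  seg 3: a=3 b=1474/1209 c=-1418/1209 d=1571/10881
  seg 4: a=0 b=-2321/1209 c=51/403 d=-17/1209
S(3/4) = -13457/25792

Δ: Δ0=3, Δ1=-1, Δ2=2, Δ3=-1, Δ4=-5/3
row 1: diag=8, rhs=-24; c'=3/8, d'=-3
row 2: denom=12−3·3/8=87/8; d'=(18−3·-3)/(87/8)=72/29
row 3: denom=12−3·8/29=324/29; d'=(-18−3·72/29)/(324/29)=-41/18
row 4: denom=12−3·29/108=403/36; d'=(-4−3·-41/18)/(403/36)=102/403
back: M4=102/403
back: M3=-41/18−29/108·102/403=-2836/1209
back: M2=72/29−8/29·-2836/1209=3784/1209
back: M1=-3−3/8·3784/1209=-1682/403
M: M0=0, M1=-1682/403, M2=3784/1209, M3=-2836/1209, M4=102/403, M5=0
seg 0: a=-3, c=M0/2=0, d=(M1−M0)/(6·1)=-841/1209, b=Δ0−h0·(2M0+M1)/6=4468/1209
seg 1: a=0, c=M1/2=-841/403, d=(M2−M1)/(6·3)=4415/10881, b=Δ1−h1·(2M1+M2)/6=1945/1209
seg 2: a=-3, c=M2/2=1892/1209, d=(M3−M2)/(6·3)=-3310/10881, b=Δ2−h2·(2M2+M3)/6=4/93
seg 3: a=3, c=M3/2=-1418/1209, d=(M4−M3)/(6·3)=1571/10881, b=Δ3−h3·(2M3+M4)/6=1474/1209
seg 4: a=0, c=M4/2=51/403, d=(M5−M4)/(6·3)=-17/1209, b=Δ4−h4·(2M4+M5)/6=-2321/1209
t_q=3/4 → seg 0, τ=3/4; S=-3+4468/1209·τ+0·τ²+-841/1209·τ³=-13457/25792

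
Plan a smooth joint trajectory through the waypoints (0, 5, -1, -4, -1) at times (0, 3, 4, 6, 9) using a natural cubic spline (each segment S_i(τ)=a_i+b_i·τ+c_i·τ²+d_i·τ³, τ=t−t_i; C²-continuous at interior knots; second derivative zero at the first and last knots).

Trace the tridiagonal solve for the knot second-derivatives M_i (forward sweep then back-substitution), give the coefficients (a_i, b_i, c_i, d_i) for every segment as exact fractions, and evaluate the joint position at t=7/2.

  seg 0: a=0 b=1069/219 c=0 d=-704/1971
  seg 1: a=5 b=-1043/219 c=-704/219 d=433/219
  seg 2: a=-1 b=-384/73 c=595/219 d=-733/1752
  seg 3: a=-4 b=257/438 c=181/876 d=-181/7884
S(7/2) = 3613/1752

Δ: Δ0=5/3, Δ1=-6, Δ2=-3/2, Δ3=1
row 1: diag=8, rhs=-46; c'=1/8, d'=-23/4
row 2: denom=6−1·1/8=47/8; d'=(27−1·-23/4)/(47/8)=262/47
row 3: denom=10−2·16/47=438/47; d'=(15−2·262/47)/(438/47)=181/438
back: M3=181/438
back: M2=262/47−16/47·181/438=1190/219
back: M1=-23/4−1/8·1190/219=-1408/219
M: M0=0, M1=-1408/219, M2=1190/219, M3=181/438, M4=0
seg 0: a=0, c=M0/2=0, d=(M1−M0)/(6·3)=-704/1971, b=Δ0−h0·(2M0+M1)/6=1069/219
seg 1: a=5, c=M1/2=-704/219, d=(M2−M1)/(6·1)=433/219, b=Δ1−h1·(2M1+M2)/6=-1043/219
seg 2: a=-1, c=M2/2=595/219, d=(M3−M2)/(6·2)=-733/1752, b=Δ2−h2·(2M2+M3)/6=-384/73
seg 3: a=-4, c=M3/2=181/876, d=(M4−M3)/(6·3)=-181/7884, b=Δ3−h3·(2M3+M4)/6=257/438
t_q=7/2 → seg 1, τ=1/2; S=5+-1043/219·τ+-704/219·τ²+433/219·τ³=3613/1752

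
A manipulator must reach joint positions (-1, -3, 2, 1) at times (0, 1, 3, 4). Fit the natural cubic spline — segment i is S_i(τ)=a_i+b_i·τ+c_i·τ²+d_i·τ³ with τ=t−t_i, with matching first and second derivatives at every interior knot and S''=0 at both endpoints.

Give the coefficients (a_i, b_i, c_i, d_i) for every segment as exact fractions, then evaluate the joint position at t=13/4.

  seg 0: a=-1 b=-49/16 c=0 d=17/16
  seg 1: a=-3 b=1/8 c=51/16 d=-1
  seg 2: a=2 b=7/8 c=-45/16 d=15/16
S(13/4) = 2107/1024

Δ: Δ0=-2, Δ1=5/2, Δ2=-1
row 1: diag=6, rhs=27; c'=1/3, d'=9/2
row 2: denom=6−2·1/3=16/3; d'=(-21−2·9/2)/(16/3)=-45/8
back: M2=-45/8
back: M1=9/2−1/3·-45/8=51/8
M: M0=0, M1=51/8, M2=-45/8, M3=0
seg 0: a=-1, c=M0/2=0, d=(M1−M0)/(6·1)=17/16, b=Δ0−h0·(2M0+M1)/6=-49/16
seg 1: a=-3, c=M1/2=51/16, d=(M2−M1)/(6·2)=-1, b=Δ1−h1·(2M1+M2)/6=1/8
seg 2: a=2, c=M2/2=-45/16, d=(M3−M2)/(6·1)=15/16, b=Δ2−h2·(2M2+M3)/6=7/8
t_q=13/4 → seg 2, τ=1/4; S=2+7/8·τ+-45/16·τ²+15/16·τ³=2107/1024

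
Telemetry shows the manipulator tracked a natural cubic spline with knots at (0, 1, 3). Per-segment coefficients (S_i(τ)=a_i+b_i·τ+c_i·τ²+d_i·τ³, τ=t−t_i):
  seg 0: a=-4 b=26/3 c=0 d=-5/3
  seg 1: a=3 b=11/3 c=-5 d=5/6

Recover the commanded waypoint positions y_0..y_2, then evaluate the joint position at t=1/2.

y_0 = S_0(0) = a_0 = -4
y_1 = S_1(0) = a_1 = 3
y_2 = S_1(2) = -3
t_q=1/2 is in segment 0 (τ=1/2); S_0(τ)=1/8

y_0=-4 y_1=3 y_2=-3
S(1/2) = 1/8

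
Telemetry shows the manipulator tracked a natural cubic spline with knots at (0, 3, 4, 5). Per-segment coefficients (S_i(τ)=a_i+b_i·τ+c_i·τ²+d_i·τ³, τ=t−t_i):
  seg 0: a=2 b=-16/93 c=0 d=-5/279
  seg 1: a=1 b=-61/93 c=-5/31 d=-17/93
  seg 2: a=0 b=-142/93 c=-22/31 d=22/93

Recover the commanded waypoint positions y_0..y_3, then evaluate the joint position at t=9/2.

y_0=2 y_1=1 y_2=0 y_3=-2
S(9/2) = -113/124

y_0 = S_0(0) = a_0 = 2
y_1 = S_1(0) = a_1 = 1
y_2 = S_2(0) = a_2 = 0
y_3 = S_2(1) = -2
t_q=9/2 is in segment 2 (τ=1/2); S_2(τ)=-113/124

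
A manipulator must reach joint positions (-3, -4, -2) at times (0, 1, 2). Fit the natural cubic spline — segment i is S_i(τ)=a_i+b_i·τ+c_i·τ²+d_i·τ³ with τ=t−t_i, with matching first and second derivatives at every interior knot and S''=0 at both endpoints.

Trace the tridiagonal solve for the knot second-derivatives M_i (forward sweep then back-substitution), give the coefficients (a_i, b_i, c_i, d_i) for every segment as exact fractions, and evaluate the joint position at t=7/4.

  seg 0: a=-3 b=-7/4 c=0 d=3/4
  seg 1: a=-4 b=1/2 c=9/4 d=-3/4
S(7/4) = -685/256

Δ: Δ0=-1, Δ1=2
row 1: diag=4, rhs=18; c'=1/4, d'=9/2
back: M1=9/2
M: M0=0, M1=9/2, M2=0
seg 0: a=-3, c=M0/2=0, d=(M1−M0)/(6·1)=3/4, b=Δ0−h0·(2M0+M1)/6=-7/4
seg 1: a=-4, c=M1/2=9/4, d=(M2−M1)/(6·1)=-3/4, b=Δ1−h1·(2M1+M2)/6=1/2
t_q=7/4 → seg 1, τ=3/4; S=-4+1/2·τ+9/4·τ²+-3/4·τ³=-685/256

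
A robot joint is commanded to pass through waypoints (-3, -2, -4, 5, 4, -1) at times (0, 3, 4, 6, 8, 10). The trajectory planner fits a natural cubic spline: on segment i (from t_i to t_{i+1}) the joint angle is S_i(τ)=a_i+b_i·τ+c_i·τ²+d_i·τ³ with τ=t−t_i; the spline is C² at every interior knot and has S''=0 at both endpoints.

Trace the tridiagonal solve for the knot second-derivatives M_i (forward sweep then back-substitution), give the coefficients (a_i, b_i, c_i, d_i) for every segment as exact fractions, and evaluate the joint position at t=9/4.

  seg 0: a=-3 b=6805/3846 c=0 d=-1841/11538
  seg 1: a=-2 b=-4882/1923 c=-1841/1282 d=7595/3846
  seg 2: a=-4 b=1975/3846 c=2877/641 d=-2399/1923
  seg 3: a=5 b=13447/3846 c=-1921/641 d=3841/7692
  seg 4: a=4 b=-9611/3846 c=-1/1282 d=1/7692
S(9/4) = -68625/82048

Δ: Δ0=1/3, Δ1=-2, Δ2=9/2, Δ3=-1/2, Δ4=-5/2
row 1: diag=8, rhs=-14; c'=1/8, d'=-7/4
row 2: denom=6−1·1/8=47/8; d'=(39−1·-7/4)/(47/8)=326/47
row 3: denom=8−2·16/47=344/47; d'=(-30−2·326/47)/(344/47)=-1031/172
row 4: denom=8−2·47/172=641/86; d'=(-12−2·-1031/172)/(641/86)=-1/641
back: M4=-1/641
back: M3=-1031/172−47/172·-1/641=-3842/641
back: M2=326/47−16/47·-3842/641=5754/641
back: M1=-7/4−1/8·5754/641=-1841/641
M: M0=0, M1=-1841/641, M2=5754/641, M3=-3842/641, M4=-1/641, M5=0
seg 0: a=-3, c=M0/2=0, d=(M1−M0)/(6·3)=-1841/11538, b=Δ0−h0·(2M0+M1)/6=6805/3846
seg 1: a=-2, c=M1/2=-1841/1282, d=(M2−M1)/(6·1)=7595/3846, b=Δ1−h1·(2M1+M2)/6=-4882/1923
seg 2: a=-4, c=M2/2=2877/641, d=(M3−M2)/(6·2)=-2399/1923, b=Δ2−h2·(2M2+M3)/6=1975/3846
seg 3: a=5, c=M3/2=-1921/641, d=(M4−M3)/(6·2)=3841/7692, b=Δ3−h3·(2M3+M4)/6=13447/3846
seg 4: a=4, c=M4/2=-1/1282, d=(M5−M4)/(6·2)=1/7692, b=Δ4−h4·(2M4+M5)/6=-9611/3846
t_q=9/4 → seg 0, τ=9/4; S=-3+6805/3846·τ+0·τ²+-1841/11538·τ³=-68625/82048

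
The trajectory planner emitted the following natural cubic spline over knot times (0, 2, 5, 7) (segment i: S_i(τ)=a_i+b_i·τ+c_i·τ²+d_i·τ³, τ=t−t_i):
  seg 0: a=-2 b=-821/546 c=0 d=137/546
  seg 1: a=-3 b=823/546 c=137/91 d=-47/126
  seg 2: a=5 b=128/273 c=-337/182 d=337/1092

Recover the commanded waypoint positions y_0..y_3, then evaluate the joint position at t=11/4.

y_0 = S_0(0) = a_0 = -2
y_1 = S_1(0) = a_1 = -3
y_2 = S_2(0) = a_2 = 5
y_3 = S_2(2) = 1
t_q=11/4 is in segment 1 (τ=3/4); S_1(τ)=-13745/11648

y_0=-2 y_1=-3 y_2=5 y_3=1
S(11/4) = -13745/11648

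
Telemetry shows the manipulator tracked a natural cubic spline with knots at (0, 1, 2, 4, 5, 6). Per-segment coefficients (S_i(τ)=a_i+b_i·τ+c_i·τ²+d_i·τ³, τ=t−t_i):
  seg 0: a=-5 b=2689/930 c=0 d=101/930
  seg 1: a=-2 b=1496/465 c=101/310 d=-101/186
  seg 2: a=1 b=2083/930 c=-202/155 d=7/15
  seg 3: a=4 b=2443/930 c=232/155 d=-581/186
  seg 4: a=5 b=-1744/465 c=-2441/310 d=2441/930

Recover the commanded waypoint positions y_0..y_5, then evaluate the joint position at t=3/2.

y_0 = S_0(0) = a_0 = -5
y_1 = S_1(0) = a_1 = -2
y_2 = S_2(0) = a_2 = 1
y_3 = S_3(0) = a_3 = 4
y_4 = S_4(0) = a_4 = 5
y_5 = S_4(1) = -4
t_q=3/2 is in segment 1 (τ=1/2); S_1(τ)=-937/2480

y_0=-5 y_1=-2 y_2=1 y_3=4 y_4=5 y_5=-4
S(3/2) = -937/2480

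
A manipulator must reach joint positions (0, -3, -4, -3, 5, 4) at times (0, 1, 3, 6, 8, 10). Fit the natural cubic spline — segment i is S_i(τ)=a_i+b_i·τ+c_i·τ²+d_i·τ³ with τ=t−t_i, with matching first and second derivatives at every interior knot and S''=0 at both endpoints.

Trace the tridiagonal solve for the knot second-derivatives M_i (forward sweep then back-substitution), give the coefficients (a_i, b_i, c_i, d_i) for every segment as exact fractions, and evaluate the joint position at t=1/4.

Δ: Δ0=-3, Δ1=-1/2, Δ2=1/3, Δ3=4, Δ4=-1/2
row 1: diag=6, rhs=15; c'=1/3, d'=5/2
row 2: denom=10−2·1/3=28/3; d'=(5−2·5/2)/(28/3)=0
row 3: denom=10−3·9/28=253/28; d'=(22−3·0)/(253/28)=56/23
row 4: denom=8−2·56/253=1912/253; d'=(-27−2·56/23)/(1912/253)=-8063/1912
back: M4=-8063/1912
back: M3=56/23−56/253·-8063/1912=805/239
back: M2=0−9/28·805/239=-1035/956
back: M1=5/2−1/3·-1035/956=2735/956
M: M0=0, M1=2735/956, M2=-1035/956, M3=805/239, M4=-8063/1912, M5=0
seg 0: a=0, c=M0/2=0, d=(M1−M0)/(6·1)=2735/5736, b=Δ0−h0·(2M0+M1)/6=-19943/5736
seg 1: a=-3, c=M1/2=2735/1912, d=(M2−M1)/(6·2)=-1885/5736, b=Δ1−h1·(2M1+M2)/6=-5869/2868
seg 2: a=-4, c=M2/2=-1035/1912, d=(M3−M2)/(6·3)=4255/17208, b=Δ2−h2·(2M2+M3)/6=-769/2868
seg 3: a=-3, c=M3/2=805/478, d=(M4−M3)/(6·2)=-14503/22944, b=Δ3−h3·(2M3+M4)/6=18127/5736
seg 4: a=5, c=M4/2=-8063/3824, d=(M5−M4)/(6·2)=8063/22944, b=Δ4−h4·(2M4+M5)/6=6629/2868
t_q=1/4 → seg 0, τ=1/4; S=0+-19943/5736·τ+0·τ²+2735/5736·τ³=-105451/122368

  seg 0: a=0 b=-19943/5736 c=0 d=2735/5736
  seg 1: a=-3 b=-5869/2868 c=2735/1912 d=-1885/5736
  seg 2: a=-4 b=-769/2868 c=-1035/1912 d=4255/17208
  seg 3: a=-3 b=18127/5736 c=805/478 d=-14503/22944
  seg 4: a=5 b=6629/2868 c=-8063/3824 d=8063/22944
S(1/4) = -105451/122368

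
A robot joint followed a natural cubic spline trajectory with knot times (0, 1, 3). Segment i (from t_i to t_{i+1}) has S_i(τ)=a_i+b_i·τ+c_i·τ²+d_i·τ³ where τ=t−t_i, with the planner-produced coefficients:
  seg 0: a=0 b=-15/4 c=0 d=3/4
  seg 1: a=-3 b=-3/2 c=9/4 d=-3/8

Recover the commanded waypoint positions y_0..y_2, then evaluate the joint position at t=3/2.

y_0 = S_0(0) = a_0 = 0
y_1 = S_1(0) = a_1 = -3
y_2 = S_1(2) = 0
t_q=3/2 is in segment 1 (τ=1/2); S_1(τ)=-207/64

y_0=0 y_1=-3 y_2=0
S(3/2) = -207/64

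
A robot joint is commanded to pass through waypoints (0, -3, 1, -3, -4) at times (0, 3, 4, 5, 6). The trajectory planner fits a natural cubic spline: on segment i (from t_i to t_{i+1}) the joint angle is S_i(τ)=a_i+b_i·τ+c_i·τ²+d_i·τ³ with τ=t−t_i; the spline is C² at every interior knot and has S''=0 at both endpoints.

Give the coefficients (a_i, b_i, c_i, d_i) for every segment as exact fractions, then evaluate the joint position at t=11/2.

Δ: Δ0=-1, Δ1=4, Δ2=-4, Δ3=-1
row 1: diag=8, rhs=30; c'=1/8, d'=15/4
row 2: denom=4−1·1/8=31/8; d'=(-48−1·15/4)/(31/8)=-414/31
row 3: denom=4−1·8/31=116/31; d'=(18−1·-414/31)/(116/31)=243/29
back: M3=243/29
back: M2=-414/31−8/31·243/29=-450/29
back: M1=15/4−1/8·-450/29=165/29
M: M0=0, M1=165/29, M2=-450/29, M3=243/29, M4=0
seg 0: a=0, c=M0/2=0, d=(M1−M0)/(6·3)=55/174, b=Δ0−h0·(2M0+M1)/6=-223/58
seg 1: a=-3, c=M1/2=165/58, d=(M2−M1)/(6·1)=-205/58, b=Δ1−h1·(2M1+M2)/6=136/29
seg 2: a=1, c=M2/2=-225/29, d=(M3−M2)/(6·1)=231/58, b=Δ2−h2·(2M2+M3)/6=-13/58
seg 3: a=-3, c=M3/2=243/58, d=(M4−M3)/(6·1)=-81/58, b=Δ3−h3·(2M3+M4)/6=-110/29
t_q=11/2 → seg 3, τ=1/2; S=-3+-110/29·τ+243/58·τ²+-81/58·τ³=-1867/464

  seg 0: a=0 b=-223/58 c=0 d=55/174
  seg 1: a=-3 b=136/29 c=165/58 d=-205/58
  seg 2: a=1 b=-13/58 c=-225/29 d=231/58
  seg 3: a=-3 b=-110/29 c=243/58 d=-81/58
S(11/2) = -1867/464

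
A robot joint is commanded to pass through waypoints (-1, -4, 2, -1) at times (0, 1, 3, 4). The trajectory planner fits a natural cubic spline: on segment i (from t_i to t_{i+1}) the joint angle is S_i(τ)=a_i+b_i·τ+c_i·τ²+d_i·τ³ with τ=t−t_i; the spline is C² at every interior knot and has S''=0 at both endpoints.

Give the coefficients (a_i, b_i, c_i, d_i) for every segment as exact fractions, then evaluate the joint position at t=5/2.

Δ: Δ0=-3, Δ1=3, Δ2=-3
row 1: diag=6, rhs=36; c'=1/3, d'=6
row 2: denom=6−2·1/3=16/3; d'=(-36−2·6)/(16/3)=-9
back: M2=-9
back: M1=6−1/3·-9=9
M: M0=0, M1=9, M2=-9, M3=0
seg 0: a=-1, c=M0/2=0, d=(M1−M0)/(6·1)=3/2, b=Δ0−h0·(2M0+M1)/6=-9/2
seg 1: a=-4, c=M1/2=9/2, d=(M2−M1)/(6·2)=-3/2, b=Δ1−h1·(2M1+M2)/6=0
seg 2: a=2, c=M2/2=-9/2, d=(M3−M2)/(6·1)=3/2, b=Δ2−h2·(2M2+M3)/6=0
t_q=5/2 → seg 1, τ=3/2; S=-4+0·τ+9/2·τ²+-3/2·τ³=17/16

  seg 0: a=-1 b=-9/2 c=0 d=3/2
  seg 1: a=-4 b=0 c=9/2 d=-3/2
  seg 2: a=2 b=0 c=-9/2 d=3/2
S(5/2) = 17/16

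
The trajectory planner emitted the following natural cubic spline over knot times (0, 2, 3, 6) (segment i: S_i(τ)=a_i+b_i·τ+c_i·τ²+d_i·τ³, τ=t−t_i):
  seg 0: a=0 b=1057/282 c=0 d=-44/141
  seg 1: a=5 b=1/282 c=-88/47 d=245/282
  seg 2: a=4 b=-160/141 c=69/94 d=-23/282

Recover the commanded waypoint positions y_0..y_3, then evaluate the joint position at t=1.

y_0 = S_0(0) = a_0 = 0
y_1 = S_1(0) = a_1 = 5
y_2 = S_2(0) = a_2 = 4
y_3 = S_2(3) = 5
t_q=1 is in segment 0 (τ=1); S_0(τ)=323/94

y_0=0 y_1=5 y_2=4 y_3=5
S(1) = 323/94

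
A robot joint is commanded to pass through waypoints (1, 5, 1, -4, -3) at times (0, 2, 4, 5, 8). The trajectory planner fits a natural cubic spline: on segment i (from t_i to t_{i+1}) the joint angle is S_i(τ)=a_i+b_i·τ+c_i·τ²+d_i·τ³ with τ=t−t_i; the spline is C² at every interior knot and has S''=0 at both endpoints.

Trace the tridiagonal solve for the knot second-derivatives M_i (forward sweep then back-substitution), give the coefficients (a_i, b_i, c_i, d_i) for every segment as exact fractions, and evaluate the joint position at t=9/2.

  seg 0: a=1 b=355/129 c=0 d=-97/516
  seg 1: a=5 b=64/129 c=-97/86 d=-31/516
  seg 2: a=1 b=-611/129 c=-64/43 d=158/129
  seg 3: a=-4 b=-521/129 c=94/43 d=-94/387
S(9/2) = -273/172

Δ: Δ0=2, Δ1=-2, Δ2=-5, Δ3=1/3
row 1: diag=8, rhs=-24; c'=1/4, d'=-3
row 2: denom=6−2·1/4=11/2; d'=(-18−2·-3)/(11/2)=-24/11
row 3: denom=8−1·2/11=86/11; d'=(32−1·-24/11)/(86/11)=188/43
back: M3=188/43
back: M2=-24/11−2/11·188/43=-128/43
back: M1=-3−1/4·-128/43=-97/43
M: M0=0, M1=-97/43, M2=-128/43, M3=188/43, M4=0
seg 0: a=1, c=M0/2=0, d=(M1−M0)/(6·2)=-97/516, b=Δ0−h0·(2M0+M1)/6=355/129
seg 1: a=5, c=M1/2=-97/86, d=(M2−M1)/(6·2)=-31/516, b=Δ1−h1·(2M1+M2)/6=64/129
seg 2: a=1, c=M2/2=-64/43, d=(M3−M2)/(6·1)=158/129, b=Δ2−h2·(2M2+M3)/6=-611/129
seg 3: a=-4, c=M3/2=94/43, d=(M4−M3)/(6·3)=-94/387, b=Δ3−h3·(2M3+M4)/6=-521/129
t_q=9/2 → seg 2, τ=1/2; S=1+-611/129·τ+-64/43·τ²+158/129·τ³=-273/172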